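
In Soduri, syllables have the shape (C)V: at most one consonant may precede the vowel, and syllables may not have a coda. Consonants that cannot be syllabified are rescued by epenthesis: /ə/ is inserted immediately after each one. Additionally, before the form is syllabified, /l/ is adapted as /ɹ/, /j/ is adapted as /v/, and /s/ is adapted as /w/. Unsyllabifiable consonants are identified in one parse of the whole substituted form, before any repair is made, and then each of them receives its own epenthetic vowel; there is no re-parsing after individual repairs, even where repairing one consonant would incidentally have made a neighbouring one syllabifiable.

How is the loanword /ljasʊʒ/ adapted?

Substitution: /l/ → /ɹ/, /j/ → /v/, /s/ → /w/, giving /ɹvawʊʒ/.
Under (C)V, the unsyllabifiable consonants are /ɹ/, /ʒ/ (no codas are permitted; onsets are limited to one consonant).
Epenthesis after each stranded consonant: /ɹ/ → /ɹə/, /ʒ/ → /ʒə/.

ɹəvawʊʒə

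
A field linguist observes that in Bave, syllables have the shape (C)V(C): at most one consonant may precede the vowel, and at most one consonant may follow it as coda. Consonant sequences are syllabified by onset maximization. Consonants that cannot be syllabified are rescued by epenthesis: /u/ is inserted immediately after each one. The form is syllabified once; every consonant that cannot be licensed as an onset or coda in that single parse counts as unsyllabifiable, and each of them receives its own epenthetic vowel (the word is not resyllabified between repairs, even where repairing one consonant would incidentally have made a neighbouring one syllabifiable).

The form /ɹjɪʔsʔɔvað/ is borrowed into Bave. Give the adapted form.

Syllabifying with onset maximization leaves /ɹ/, /s/ stranded (at most one coda consonant is licensed; onsets are limited to one consonant).
Inserting the epenthetic vowel yields /ɹ/ → /ɹu/, /s/ → /su/.

ɹujɪʔsuʔɔvað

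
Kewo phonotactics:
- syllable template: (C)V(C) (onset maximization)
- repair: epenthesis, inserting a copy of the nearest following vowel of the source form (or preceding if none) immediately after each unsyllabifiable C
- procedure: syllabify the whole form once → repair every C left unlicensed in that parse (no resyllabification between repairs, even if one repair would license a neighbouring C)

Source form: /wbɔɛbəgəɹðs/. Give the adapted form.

The consonants /w/, /ð/, /s/ cannot be parsed into a legal (C)V(C) syllable (at most one coda consonant is licensed; onsets are limited to one consonant).
Epenthesis after each stranded consonant: /w/ → /wɔ/, /ð/ → /ðə/, /s/ → /sə/.

wɔbɔɛbəgəɹðəsə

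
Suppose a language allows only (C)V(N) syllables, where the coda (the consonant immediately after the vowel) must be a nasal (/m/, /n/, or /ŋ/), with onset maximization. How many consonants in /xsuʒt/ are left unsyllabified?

3

Under (C)V(N), the unsyllabifiable consonants are /x/, /ʒ/, /t/ (only a nasal (/m/, /n/, or /ŋ/) is licensed in coda position; onsets are limited to one consonant).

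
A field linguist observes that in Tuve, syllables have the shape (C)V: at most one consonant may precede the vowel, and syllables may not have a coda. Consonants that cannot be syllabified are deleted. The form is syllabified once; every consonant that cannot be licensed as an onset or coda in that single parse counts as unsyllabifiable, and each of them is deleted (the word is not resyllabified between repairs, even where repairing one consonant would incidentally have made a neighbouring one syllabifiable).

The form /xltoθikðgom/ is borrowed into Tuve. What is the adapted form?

toθigo

The consonants /x/, /l/, /k/, /ð/, /m/ cannot be parsed into a legal (C)V syllable (no codas are permitted; onsets are limited to one consonant).
Each unlicensed consonant is deleted: /x/, /l/, /k/, /ð/, /m/.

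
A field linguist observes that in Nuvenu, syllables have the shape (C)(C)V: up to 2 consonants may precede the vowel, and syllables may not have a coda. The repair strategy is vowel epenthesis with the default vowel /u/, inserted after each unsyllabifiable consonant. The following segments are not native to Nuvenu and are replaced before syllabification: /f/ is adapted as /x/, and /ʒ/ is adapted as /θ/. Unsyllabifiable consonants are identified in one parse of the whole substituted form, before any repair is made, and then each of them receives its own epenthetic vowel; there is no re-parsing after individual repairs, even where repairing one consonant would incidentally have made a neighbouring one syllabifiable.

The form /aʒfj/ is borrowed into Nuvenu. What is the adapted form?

aθuxuju

Substitution: /ʒ/ → /θ/, /f/ → /x/, giving /aθxj/.
The consonants /θ/, /x/, /j/ cannot be parsed into a legal (C)(C)V syllable (no codas are permitted; onsets may contain at most 2 consonants).
Inserting the epenthetic vowel yields /θ/ → /θu/, /x/ → /xu/, /j/ → /ju/.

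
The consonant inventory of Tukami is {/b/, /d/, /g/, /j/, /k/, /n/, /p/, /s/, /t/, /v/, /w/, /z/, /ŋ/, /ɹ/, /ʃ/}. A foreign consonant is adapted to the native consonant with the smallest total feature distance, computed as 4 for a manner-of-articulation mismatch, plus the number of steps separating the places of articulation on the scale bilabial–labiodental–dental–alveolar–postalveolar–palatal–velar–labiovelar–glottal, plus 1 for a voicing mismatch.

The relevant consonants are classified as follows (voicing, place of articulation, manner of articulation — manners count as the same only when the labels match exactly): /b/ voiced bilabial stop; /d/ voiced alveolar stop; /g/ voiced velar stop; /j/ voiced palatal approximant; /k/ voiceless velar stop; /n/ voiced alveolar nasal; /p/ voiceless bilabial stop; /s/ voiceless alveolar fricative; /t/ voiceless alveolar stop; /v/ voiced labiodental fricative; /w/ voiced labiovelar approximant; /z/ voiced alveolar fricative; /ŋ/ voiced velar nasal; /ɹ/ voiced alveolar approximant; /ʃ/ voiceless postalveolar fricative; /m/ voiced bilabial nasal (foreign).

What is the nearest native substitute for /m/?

n

/n/ is closest: same manner (nasal), place distance 3 (bilabial→alveolar), same voicing; total 3. Next closest is /b/ at distance 4.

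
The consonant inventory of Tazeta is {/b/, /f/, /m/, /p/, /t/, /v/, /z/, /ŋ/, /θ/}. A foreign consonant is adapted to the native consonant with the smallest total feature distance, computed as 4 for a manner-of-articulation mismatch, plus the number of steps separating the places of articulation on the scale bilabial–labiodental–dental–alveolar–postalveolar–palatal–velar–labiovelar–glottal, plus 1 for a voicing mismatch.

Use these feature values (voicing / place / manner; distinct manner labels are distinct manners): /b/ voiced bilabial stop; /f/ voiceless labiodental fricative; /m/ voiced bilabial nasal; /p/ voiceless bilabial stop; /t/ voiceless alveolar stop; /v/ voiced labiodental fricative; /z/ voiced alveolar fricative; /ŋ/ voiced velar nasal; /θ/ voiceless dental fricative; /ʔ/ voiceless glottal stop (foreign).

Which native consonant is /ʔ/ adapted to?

/t/ is closest: same manner (stop), place distance 5 (glottal→alveolar), same voicing; total 5. Next closest is /ŋ/ at distance 7.

t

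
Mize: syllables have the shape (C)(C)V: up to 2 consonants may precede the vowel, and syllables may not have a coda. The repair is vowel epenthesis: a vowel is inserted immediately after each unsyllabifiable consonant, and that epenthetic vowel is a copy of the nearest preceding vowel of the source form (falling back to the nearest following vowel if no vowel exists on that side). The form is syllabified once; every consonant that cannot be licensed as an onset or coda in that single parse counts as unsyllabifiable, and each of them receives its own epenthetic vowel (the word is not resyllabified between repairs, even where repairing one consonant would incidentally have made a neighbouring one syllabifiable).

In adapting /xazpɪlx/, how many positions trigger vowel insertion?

The unsyllabifiable consonants are /l/, /x/; each receives one epenthetic vowel.

2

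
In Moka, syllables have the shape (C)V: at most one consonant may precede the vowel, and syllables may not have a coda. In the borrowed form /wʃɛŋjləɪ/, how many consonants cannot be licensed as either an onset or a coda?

The consonants /w/, /ŋ/, /j/ cannot be parsed into a legal (C)V syllable (no codas are permitted; onsets are limited to one consonant).

3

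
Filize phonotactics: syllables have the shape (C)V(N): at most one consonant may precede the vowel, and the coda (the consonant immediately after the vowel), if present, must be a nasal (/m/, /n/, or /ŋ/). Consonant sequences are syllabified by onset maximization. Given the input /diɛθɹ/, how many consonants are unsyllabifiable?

Under (C)V(N), the unsyllabifiable consonants are /θ/, /ɹ/ (only a nasal (/m/, /n/, or /ŋ/) is licensed in coda position; onsets are limited to one consonant).

2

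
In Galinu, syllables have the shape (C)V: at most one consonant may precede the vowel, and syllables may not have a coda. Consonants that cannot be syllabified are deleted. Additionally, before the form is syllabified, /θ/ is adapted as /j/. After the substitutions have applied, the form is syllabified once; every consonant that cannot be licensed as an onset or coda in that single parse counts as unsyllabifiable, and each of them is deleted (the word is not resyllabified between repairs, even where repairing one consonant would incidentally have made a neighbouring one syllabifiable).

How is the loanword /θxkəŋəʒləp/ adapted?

kəŋələ

Substitution: /θ/ → /j/, giving /jxkəŋəʒləp/.
The consonants /j/, /x/, /ʒ/, /p/ cannot be parsed into a legal (C)V syllable (no codas are permitted; onsets are limited to one consonant).
Deletion applies to /j/, /x/, /ʒ/, /p/.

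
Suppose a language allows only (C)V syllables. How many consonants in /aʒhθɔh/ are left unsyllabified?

3

Syllabifying with onset maximization leaves /ʒ/, /h/, /h/ stranded (no codas are permitted; onsets are limited to one consonant).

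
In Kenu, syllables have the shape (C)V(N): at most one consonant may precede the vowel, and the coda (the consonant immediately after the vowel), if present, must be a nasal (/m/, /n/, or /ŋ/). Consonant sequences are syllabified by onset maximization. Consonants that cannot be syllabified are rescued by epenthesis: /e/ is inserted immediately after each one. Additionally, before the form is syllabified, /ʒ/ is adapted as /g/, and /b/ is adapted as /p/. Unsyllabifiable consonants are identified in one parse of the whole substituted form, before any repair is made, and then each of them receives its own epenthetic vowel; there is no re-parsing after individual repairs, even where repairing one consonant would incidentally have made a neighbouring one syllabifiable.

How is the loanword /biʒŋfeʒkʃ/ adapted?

Substitution: /b/ → /p/, /ʒ/ → /g/, giving /pigŋfegkʃ/.
Under (C)V(N), the unsyllabifiable consonants are /g/, /ŋ/, /g/, /k/, /ʃ/ (only a nasal (/m/, /n/, or /ŋ/) is licensed in coda position; onsets are limited to one consonant).
Each unlicensed consonant becomes the onset of a new syllable: /g/ → /ge/, /ŋ/ → /ŋe/, /g/ → /ge/, /k/ → /ke/, /ʃ/ → /ʃe/.

pigeŋefegekeʃe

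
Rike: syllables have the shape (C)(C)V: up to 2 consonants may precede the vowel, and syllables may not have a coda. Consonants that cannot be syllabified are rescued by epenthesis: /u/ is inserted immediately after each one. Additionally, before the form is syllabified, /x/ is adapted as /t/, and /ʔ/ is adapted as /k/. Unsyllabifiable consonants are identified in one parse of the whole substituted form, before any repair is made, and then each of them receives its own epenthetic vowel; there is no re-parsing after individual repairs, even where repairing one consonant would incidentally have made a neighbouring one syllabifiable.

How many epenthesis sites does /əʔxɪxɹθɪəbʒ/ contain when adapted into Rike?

After substitution the input is /əktɪtɹθɪəbʒ/.
The unsyllabifiable consonants are /t/, /b/, /ʒ/; each receives one epenthetic vowel.

3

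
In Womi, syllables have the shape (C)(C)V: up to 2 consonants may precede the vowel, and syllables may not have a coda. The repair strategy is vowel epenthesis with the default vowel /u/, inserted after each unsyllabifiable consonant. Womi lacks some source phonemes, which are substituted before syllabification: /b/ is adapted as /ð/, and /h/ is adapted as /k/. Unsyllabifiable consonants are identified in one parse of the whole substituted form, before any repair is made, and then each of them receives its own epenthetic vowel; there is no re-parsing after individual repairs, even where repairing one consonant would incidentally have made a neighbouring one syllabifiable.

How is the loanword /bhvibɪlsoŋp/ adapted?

Substitution: /b/ → /ð/, /h/ → /k/, giving /ðkviðɪlsoŋp/.
Syllabifying with onset maximization leaves /ð/, /ŋ/, /p/ stranded (no codas are permitted; onsets may contain at most 2 consonants).
Epenthesis after each stranded consonant: /ð/ → /ðu/, /ŋ/ → /ŋu/, /p/ → /pu/.

ðukviðɪlsoŋupu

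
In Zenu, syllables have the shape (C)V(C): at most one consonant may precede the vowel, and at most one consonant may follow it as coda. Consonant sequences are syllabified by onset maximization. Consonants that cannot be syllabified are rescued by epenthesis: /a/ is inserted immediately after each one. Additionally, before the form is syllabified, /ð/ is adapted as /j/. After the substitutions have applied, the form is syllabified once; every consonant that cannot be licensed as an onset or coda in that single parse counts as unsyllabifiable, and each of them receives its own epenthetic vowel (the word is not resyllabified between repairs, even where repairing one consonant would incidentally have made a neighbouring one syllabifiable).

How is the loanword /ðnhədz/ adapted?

janahədza

Substitution: /ð/ → /j/, giving /jnhədz/.
Under (C)V(C), the unsyllabifiable consonants are /j/, /n/, /z/ (at most one coda consonant is licensed; onsets are limited to one consonant).
Inserting the epenthetic vowel yields /j/ → /ja/, /n/ → /na/, /z/ → /za/.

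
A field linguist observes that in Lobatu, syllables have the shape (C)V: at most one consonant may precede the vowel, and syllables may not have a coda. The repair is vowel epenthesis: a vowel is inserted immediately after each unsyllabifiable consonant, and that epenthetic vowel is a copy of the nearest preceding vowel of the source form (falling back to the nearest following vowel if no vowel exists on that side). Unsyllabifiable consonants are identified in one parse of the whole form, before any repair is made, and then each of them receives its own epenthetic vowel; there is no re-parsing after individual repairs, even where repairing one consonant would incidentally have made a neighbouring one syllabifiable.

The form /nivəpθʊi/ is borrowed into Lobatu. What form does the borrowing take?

The consonants /p/ cannot be parsed into a legal (C)V syllable (no codas are permitted; onsets are limited to one consonant).
Inserting the epenthetic vowel yields /p/ → /pə/.

nivəpəθʊi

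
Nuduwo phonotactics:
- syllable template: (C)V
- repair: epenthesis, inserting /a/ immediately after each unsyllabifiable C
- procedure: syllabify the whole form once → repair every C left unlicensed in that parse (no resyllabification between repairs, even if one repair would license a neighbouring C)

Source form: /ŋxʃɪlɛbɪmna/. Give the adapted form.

Syllabifying with onset maximization leaves /ŋ/, /x/, /m/ stranded (no codas are permitted; onsets are limited to one consonant).
Inserting the epenthetic vowel yields /ŋ/ → /ŋa/, /x/ → /xa/, /m/ → /ma/.

ŋaxaʃɪlɛbɪmana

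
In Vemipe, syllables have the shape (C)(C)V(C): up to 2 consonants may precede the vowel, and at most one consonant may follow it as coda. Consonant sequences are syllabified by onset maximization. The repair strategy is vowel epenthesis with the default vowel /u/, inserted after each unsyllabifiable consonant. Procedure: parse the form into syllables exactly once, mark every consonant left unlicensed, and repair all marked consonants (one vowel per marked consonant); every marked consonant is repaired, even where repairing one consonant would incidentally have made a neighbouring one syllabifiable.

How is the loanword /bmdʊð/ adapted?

bumdʊð

The consonants /b/ cannot be parsed into a legal (C)(C)V(C) syllable (at most one coda consonant is licensed; onsets may contain at most 2 consonants).
Each unlicensed consonant becomes the onset of a new syllable: /b/ → /bu/.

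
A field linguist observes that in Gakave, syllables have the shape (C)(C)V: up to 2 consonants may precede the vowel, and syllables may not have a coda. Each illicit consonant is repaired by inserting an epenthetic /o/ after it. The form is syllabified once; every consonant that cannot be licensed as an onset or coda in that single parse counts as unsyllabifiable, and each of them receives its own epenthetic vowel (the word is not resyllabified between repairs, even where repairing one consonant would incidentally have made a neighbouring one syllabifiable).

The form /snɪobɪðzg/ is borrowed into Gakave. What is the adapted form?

The consonants /ð/, /z/, /g/ cannot be parsed into a legal (C)(C)V syllable (no codas are permitted; onsets may contain at most 2 consonants).
Epenthesis after each stranded consonant: /ð/ → /ðo/, /z/ → /zo/, /g/ → /go/.

snɪobɪðozogo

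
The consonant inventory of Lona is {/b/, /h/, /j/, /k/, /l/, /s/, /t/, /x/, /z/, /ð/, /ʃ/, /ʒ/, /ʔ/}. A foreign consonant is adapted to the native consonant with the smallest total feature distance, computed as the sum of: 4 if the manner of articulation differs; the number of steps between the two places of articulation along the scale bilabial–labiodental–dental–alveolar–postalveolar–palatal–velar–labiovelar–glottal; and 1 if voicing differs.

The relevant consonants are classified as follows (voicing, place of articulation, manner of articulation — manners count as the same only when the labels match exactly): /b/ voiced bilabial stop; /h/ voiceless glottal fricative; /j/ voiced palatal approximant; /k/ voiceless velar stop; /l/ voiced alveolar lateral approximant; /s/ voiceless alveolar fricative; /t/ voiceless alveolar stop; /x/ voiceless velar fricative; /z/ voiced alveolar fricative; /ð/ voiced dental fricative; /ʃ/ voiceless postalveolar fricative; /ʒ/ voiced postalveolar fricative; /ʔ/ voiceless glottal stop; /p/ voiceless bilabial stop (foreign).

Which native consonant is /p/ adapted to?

/b/ is closest: same manner (stop), place distance 0 (bilabial→bilabial), voicing differs (+1); total 1. Next closest is /t/ at distance 3.

b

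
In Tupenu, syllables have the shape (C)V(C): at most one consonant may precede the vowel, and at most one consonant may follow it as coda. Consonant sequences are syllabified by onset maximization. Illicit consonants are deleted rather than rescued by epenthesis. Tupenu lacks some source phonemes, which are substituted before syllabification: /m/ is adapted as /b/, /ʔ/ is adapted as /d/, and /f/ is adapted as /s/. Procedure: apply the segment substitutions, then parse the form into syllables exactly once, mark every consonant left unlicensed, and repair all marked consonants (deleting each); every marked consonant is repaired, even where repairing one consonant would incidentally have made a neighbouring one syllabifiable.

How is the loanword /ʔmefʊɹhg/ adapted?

besʊɹ

Substitution: /ʔ/ → /d/, /m/ → /b/, /f/ → /s/, giving /dbesʊɹhg/.
The consonants /d/, /h/, /g/ cannot be parsed into a legal (C)V(C) syllable (at most one coda consonant is licensed; onsets are limited to one consonant).
Deleting the stranded consonants removes /d/, /h/, /g/.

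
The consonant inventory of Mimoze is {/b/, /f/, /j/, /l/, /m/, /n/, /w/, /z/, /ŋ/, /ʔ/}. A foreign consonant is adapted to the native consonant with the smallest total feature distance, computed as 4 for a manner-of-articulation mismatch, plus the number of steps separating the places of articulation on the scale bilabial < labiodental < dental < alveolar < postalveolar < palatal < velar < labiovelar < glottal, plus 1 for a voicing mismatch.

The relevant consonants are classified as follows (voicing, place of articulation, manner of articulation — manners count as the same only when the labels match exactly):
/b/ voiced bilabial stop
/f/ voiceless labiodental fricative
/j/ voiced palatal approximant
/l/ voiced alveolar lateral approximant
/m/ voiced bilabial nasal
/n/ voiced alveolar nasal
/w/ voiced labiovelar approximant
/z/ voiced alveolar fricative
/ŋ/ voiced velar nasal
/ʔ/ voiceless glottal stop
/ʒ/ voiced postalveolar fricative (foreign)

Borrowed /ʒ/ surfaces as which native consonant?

z

/z/ is closest: same manner (fricative), place distance 1 (postalveolar→alveolar), same voicing; total 1. Next closest is /f/ at distance 4.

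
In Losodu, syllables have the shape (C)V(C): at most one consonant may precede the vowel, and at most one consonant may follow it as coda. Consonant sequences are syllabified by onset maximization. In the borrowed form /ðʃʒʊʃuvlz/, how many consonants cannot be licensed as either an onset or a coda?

4

Syllabifying with onset maximization leaves /ð/, /ʃ/, /l/, /z/ stranded (at most one coda consonant is licensed; onsets are limited to one consonant).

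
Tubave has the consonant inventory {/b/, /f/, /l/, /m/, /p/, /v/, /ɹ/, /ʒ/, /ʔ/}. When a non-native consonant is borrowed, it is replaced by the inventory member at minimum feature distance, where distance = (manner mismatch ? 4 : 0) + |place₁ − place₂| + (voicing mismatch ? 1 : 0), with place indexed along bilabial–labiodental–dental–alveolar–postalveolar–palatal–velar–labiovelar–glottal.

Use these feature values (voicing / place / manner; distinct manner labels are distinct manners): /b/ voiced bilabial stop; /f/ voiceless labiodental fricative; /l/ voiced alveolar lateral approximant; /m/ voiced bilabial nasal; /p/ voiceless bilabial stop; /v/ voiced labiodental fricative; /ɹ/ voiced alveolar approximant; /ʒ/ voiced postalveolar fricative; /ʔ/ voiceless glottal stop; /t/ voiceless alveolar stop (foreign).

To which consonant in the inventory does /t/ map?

p

/p/ is closest: same manner (stop), place distance 3 (alveolar→bilabial), same voicing; total 3. Next closest is /b/ at distance 4.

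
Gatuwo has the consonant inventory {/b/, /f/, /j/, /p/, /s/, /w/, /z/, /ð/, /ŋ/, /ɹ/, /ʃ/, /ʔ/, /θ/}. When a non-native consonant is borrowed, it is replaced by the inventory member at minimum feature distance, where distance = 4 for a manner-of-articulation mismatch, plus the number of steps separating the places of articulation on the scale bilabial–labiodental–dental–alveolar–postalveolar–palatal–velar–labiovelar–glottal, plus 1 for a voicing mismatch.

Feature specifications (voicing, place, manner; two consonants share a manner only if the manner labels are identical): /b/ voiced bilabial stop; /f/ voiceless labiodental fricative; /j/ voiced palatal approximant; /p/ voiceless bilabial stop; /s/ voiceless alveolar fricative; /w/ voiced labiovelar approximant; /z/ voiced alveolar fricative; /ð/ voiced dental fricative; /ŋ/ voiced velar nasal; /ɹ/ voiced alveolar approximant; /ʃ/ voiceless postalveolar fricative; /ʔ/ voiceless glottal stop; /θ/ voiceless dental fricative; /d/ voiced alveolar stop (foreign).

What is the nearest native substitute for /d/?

b

/b/ is closest: same manner (stop), place distance 3 (alveolar→bilabial), same voicing; total 3. Next closest is /p/ at distance 4.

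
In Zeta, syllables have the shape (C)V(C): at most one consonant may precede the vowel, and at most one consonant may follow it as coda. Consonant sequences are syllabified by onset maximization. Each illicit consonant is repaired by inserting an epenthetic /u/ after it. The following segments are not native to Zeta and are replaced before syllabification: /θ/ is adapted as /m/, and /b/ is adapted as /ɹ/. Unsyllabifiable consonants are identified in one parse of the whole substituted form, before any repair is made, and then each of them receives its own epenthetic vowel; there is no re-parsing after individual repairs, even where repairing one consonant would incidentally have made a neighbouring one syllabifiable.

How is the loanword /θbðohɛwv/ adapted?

Substitution: /θ/ → /m/, /b/ → /ɹ/, giving /mɹðohɛwv/.
Under (C)V(C), the unsyllabifiable consonants are /m/, /ɹ/, /v/ (at most one coda consonant is licensed; onsets are limited to one consonant).
Each unlicensed consonant becomes the onset of a new syllable: /m/ → /mu/, /ɹ/ → /ɹu/, /v/ → /vu/.

muɹuðohɛwvu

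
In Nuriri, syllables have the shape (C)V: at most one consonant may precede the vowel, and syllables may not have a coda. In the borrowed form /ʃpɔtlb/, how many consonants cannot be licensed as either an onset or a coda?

4

The consonants /ʃ/, /t/, /l/, /b/ cannot be parsed into a legal (C)V syllable (no codas are permitted; onsets are limited to one consonant).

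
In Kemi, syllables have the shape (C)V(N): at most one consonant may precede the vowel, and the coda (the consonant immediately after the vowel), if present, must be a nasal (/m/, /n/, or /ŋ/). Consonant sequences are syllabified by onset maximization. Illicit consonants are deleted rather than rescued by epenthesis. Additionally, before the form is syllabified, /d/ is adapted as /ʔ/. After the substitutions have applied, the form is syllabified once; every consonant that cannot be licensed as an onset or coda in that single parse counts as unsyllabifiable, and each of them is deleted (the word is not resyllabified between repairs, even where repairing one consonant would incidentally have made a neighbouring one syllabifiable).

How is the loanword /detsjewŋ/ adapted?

ʔeje

Substitution: /d/ → /ʔ/, giving /ʔetsjewŋ/.
The consonants /t/, /s/, /w/, /ŋ/ cannot be parsed into a legal (C)V(N) syllable (only a nasal (/m/, /n/, or /ŋ/) is licensed in coda position; onsets are limited to one consonant).
Deletion applies to /t/, /s/, /w/, /ŋ/.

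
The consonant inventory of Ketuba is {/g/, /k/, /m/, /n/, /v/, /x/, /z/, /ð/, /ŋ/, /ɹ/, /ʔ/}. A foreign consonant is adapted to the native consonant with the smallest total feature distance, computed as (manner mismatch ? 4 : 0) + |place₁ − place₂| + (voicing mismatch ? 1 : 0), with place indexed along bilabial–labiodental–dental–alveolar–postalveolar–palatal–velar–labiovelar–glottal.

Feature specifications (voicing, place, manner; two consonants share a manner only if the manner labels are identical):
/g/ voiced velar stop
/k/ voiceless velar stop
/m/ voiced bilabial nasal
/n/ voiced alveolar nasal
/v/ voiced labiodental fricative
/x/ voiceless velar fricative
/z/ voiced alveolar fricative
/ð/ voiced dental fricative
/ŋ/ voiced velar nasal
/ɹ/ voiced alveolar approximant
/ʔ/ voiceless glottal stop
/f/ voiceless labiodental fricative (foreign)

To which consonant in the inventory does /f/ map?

v

/v/ is closest: same manner (fricative), place distance 0 (labiodental→labiodental), voicing differs (+1); total 1. Next closest is /ð/ at distance 2.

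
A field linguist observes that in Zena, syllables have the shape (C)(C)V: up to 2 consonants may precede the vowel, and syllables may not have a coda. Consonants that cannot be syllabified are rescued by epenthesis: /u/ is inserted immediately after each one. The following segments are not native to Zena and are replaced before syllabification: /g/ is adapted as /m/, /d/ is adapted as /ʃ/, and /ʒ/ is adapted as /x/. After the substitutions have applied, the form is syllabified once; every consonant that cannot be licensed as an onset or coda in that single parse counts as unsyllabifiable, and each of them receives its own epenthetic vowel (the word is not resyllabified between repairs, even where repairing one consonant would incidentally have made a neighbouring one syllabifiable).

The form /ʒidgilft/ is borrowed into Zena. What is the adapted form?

Substitution: /ʒ/ → /x/, /d/ → /ʃ/, /g/ → /m/, giving /xiʃmilft/.
Syllabifying with onset maximization leaves /l/, /f/, /t/ stranded (no codas are permitted; onsets may contain at most 2 consonants).
Each unlicensed consonant becomes the onset of a new syllable: /l/ → /lu/, /f/ → /fu/, /t/ → /tu/.

xiʃmilufutu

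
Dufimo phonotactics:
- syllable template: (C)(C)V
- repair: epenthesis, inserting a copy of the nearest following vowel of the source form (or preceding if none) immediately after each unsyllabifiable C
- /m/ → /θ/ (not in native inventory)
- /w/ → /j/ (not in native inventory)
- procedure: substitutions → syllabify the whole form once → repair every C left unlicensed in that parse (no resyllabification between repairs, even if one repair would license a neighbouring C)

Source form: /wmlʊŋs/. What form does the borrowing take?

jʊθlʊŋʊsʊ

Substitution: /w/ → /j/, /m/ → /θ/, giving /jθlʊŋs/.
Under (C)(C)V, the unsyllabifiable consonants are /j/, /ŋ/, /s/ (no codas are permitted; onsets may contain at most 2 consonants).
Epenthesis after each stranded consonant: /j/ → /jʊ/, /ŋ/ → /ŋʊ/, /s/ → /sʊ/.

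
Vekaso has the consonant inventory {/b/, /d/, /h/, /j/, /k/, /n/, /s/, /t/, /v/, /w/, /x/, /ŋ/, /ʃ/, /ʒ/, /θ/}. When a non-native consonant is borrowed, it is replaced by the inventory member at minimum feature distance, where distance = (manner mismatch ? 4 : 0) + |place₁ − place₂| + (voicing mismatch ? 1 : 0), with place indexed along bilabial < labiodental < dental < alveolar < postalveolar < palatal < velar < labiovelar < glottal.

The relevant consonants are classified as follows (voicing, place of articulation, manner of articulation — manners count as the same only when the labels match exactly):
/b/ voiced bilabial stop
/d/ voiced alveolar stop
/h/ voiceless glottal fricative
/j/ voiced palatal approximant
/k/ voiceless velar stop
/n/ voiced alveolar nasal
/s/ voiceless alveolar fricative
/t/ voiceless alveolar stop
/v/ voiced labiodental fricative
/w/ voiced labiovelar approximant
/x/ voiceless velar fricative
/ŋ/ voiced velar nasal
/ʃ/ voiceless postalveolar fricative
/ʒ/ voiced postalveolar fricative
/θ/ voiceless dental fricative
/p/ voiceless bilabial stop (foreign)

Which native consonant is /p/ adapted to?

b

/b/ is closest: same manner (stop), place distance 0 (bilabial→bilabial), voicing differs (+1); total 1. Next closest is /t/ at distance 3.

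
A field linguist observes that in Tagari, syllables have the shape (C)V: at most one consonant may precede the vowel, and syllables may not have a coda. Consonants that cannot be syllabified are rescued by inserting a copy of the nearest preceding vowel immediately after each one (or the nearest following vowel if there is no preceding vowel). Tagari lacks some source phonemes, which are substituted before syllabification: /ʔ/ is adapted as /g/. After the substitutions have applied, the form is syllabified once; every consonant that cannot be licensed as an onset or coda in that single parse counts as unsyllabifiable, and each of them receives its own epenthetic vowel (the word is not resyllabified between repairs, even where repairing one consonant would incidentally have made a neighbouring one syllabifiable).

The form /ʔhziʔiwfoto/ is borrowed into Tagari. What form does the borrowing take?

gihizigiwifoto

Substitution: /ʔ/ → /g/, giving /ghzigiwfoto/.
Syllabifying with onset maximization leaves /g/, /h/, /w/ stranded (no codas are permitted; onsets are limited to one consonant).
Each unlicensed consonant becomes the onset of a new syllable: /g/ → /gi/, /h/ → /hi/, /w/ → /wi/.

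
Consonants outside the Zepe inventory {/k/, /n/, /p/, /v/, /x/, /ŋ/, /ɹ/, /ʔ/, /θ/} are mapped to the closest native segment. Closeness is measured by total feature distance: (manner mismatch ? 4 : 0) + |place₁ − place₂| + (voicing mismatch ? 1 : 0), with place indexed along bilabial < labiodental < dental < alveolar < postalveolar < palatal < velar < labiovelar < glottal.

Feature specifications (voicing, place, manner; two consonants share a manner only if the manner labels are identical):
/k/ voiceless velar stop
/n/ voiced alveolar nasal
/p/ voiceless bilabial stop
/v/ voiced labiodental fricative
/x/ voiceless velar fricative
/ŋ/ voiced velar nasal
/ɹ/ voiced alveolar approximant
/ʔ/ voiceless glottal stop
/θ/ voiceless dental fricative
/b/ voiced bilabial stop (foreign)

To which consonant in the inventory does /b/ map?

/p/ is closest: same manner (stop), place distance 0 (bilabial→bilabial), voicing differs (+1); total 1. Next closest is /v/ at distance 5.

p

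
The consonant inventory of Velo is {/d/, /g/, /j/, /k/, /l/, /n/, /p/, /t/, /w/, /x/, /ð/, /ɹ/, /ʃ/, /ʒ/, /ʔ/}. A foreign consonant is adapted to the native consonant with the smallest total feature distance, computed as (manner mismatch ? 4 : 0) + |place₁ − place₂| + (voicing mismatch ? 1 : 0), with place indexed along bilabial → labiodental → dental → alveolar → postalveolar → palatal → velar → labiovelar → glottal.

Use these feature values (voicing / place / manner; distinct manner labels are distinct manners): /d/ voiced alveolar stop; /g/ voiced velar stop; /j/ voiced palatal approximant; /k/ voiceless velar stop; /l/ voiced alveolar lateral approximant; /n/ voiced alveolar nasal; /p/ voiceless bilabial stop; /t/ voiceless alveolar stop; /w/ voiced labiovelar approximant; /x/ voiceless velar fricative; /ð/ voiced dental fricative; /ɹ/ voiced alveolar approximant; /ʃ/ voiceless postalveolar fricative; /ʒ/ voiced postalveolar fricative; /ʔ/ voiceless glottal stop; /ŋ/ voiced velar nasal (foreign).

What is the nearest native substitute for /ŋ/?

n

/n/ is closest: same manner (nasal), place distance 3 (velar→alveolar), same voicing; total 3. Next closest is /g/ at distance 4.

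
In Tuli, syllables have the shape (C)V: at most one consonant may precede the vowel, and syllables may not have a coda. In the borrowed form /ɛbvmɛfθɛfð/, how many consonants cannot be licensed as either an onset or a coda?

5

Under (C)V, the unsyllabifiable consonants are /b/, /v/, /f/, /f/, /ð/ (no codas are permitted; onsets are limited to one consonant).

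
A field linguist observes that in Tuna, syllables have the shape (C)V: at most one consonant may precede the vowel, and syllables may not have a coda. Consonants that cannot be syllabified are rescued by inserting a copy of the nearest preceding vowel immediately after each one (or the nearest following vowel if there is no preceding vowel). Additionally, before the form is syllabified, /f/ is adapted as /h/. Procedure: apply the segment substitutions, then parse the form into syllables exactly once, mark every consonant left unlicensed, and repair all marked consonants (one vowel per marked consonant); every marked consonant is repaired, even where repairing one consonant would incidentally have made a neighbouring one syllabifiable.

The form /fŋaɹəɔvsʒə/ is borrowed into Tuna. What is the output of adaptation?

haŋaɹəɔvɔsɔʒə

Substitution: /f/ → /h/, giving /hŋaɹəɔvsʒə/.
Syllabifying with onset maximization leaves /h/, /v/, /s/ stranded (no codas are permitted; onsets are limited to one consonant).
Inserting the epenthetic vowel yields /h/ → /ha/, /v/ → /vɔ/, /s/ → /sɔ/.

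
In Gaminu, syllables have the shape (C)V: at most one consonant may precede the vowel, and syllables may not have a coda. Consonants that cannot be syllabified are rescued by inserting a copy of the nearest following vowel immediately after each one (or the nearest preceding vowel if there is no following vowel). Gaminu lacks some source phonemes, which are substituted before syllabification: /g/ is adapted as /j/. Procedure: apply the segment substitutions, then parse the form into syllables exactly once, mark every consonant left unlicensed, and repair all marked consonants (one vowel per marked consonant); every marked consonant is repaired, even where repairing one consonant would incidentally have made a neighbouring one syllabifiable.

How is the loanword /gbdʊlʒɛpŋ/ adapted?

Substitution: /g/ → /j/, giving /jbdʊlʒɛpŋ/.
Under (C)V, the unsyllabifiable consonants are /j/, /b/, /l/, /p/, /ŋ/ (no codas are permitted; onsets are limited to one consonant).
Epenthesis after each stranded consonant: /j/ → /jʊ/, /b/ → /bʊ/, /l/ → /lɛ/, /p/ → /pɛ/, /ŋ/ → /ŋɛ/.

jʊbʊdʊlɛʒɛpɛŋɛ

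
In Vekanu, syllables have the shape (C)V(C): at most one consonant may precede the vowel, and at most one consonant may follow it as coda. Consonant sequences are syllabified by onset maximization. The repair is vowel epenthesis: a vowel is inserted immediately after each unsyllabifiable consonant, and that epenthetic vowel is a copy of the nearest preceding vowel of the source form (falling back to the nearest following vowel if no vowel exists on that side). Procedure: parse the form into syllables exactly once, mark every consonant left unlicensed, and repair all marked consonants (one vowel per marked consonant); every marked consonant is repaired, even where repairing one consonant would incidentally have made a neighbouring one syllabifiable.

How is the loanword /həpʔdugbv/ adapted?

həpʔədugbuvu

Under (C)V(C), the unsyllabifiable consonants are /ʔ/, /b/, /v/ (at most one coda consonant is licensed; onsets are limited to one consonant).
Inserting the epenthetic vowel yields /ʔ/ → /ʔə/, /b/ → /bu/, /v/ → /vu/.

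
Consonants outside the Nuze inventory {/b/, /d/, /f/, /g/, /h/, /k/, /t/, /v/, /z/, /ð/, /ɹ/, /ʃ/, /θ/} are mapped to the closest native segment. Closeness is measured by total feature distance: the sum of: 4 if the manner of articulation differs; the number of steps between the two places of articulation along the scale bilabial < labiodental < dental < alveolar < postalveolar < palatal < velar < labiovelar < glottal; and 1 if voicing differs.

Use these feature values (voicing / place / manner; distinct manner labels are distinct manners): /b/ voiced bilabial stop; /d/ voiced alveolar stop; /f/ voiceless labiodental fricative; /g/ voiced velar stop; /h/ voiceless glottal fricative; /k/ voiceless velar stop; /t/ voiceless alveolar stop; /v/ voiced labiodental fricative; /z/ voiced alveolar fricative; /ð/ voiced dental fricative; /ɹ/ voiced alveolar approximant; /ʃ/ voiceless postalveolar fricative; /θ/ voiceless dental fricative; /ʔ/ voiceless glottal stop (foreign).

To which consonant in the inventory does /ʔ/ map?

/k/ is closest: same manner (stop), place distance 2 (glottal→velar), same voicing; total 2. Next closest is /g/ at distance 3.

k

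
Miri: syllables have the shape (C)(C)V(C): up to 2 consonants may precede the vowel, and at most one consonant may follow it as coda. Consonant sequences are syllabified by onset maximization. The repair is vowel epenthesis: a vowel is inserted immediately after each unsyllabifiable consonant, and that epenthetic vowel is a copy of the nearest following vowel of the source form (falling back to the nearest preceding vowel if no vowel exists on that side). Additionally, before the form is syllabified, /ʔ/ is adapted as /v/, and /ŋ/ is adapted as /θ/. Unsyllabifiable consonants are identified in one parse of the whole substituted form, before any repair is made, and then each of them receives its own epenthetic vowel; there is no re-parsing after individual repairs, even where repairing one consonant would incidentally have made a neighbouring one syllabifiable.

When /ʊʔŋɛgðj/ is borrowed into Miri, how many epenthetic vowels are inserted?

2

After substitution the input is /ʊvθɛgðj/.
The unsyllabifiable consonants are /ð/, /j/; each receives one epenthetic vowel.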